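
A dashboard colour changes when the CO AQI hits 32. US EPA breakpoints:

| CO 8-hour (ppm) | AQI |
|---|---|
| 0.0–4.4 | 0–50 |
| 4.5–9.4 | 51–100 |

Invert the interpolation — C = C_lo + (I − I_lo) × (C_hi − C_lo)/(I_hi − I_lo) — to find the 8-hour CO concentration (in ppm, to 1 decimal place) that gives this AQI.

AQI 32 lies in the 0–50 band, which corresponds to 0.0–4.4 ppm.
C = 0.0 + (32−0)×(4.4−0.0)/(50−0) = 0.0 + 32×4.4/50 ≈ 2.816 ppm → 2.8 ppm to 1 dp.

2.8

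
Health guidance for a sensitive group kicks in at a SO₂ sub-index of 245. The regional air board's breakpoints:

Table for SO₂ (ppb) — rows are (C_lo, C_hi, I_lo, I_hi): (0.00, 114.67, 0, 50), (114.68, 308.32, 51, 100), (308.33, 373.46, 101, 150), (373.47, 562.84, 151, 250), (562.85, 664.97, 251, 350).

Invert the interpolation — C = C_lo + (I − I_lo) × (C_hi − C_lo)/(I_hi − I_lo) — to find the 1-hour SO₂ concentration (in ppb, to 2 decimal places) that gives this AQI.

553.28

AQI 245 lies in the 151–250 band, which corresponds to 373.47–562.84 ppb.
C = 373.47 + (245−151)×(562.84−373.47)/(250−151) = 373.47 + 94×189.37/99 ≈ 553.2759 ppb → 553.28 ppb to 2 dp.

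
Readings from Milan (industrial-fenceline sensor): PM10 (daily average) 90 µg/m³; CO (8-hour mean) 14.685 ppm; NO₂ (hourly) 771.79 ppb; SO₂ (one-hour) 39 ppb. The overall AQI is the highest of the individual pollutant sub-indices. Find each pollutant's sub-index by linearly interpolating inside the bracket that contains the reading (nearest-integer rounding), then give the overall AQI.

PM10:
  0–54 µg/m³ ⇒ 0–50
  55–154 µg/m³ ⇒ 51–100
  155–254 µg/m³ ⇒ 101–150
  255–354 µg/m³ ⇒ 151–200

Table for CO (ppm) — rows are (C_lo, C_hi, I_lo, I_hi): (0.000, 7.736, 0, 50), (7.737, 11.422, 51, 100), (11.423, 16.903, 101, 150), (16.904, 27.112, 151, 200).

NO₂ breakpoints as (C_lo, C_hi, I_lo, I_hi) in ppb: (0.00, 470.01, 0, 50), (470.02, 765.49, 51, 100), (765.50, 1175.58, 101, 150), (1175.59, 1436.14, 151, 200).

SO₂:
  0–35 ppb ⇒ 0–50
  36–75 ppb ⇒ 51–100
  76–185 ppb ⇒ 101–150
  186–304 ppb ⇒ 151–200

PM10: 90 ∈ [55, 154] ↔ index [51, 100].
51 + (90−55)·(100−51)/(154−55) = 51 + 35·49/99 ≈ 68.32, so AQI = 68.
CO: 14.685 lies in 11.423–16.903, so I_lo=101, I_hi=150, C_lo=11.423, C_hi=16.903.
(150−101)/(16.903−11.423) × (14.685−11.423) + 101 = 49/5.480 × 3.262 + 101 ≈ 130.17 → 130.
NO₂ 771.79: bracket 765.50–1175.58 → index 101–150; slope 49/410.08, offset 6.29.
AQI = 101 + 49/410.08·6.29 ≈ 101.75 ⇒ 102.
SO₂: 39 lies in 36–75, so I_lo=51, I_hi=100, C_lo=36, C_hi=75.
(100−51)/(75−36) × (39−36) + 51 = 49/39 × 3 + 51 ≈ 54.77 → 55.
Sub-indices: PM10→68, CO→130, NO₂→102, SO₂→55. Overall AQI = max = 130; dominant pollutant is CO.
AQI 130: Unhealthy for Sensitive Groups.

130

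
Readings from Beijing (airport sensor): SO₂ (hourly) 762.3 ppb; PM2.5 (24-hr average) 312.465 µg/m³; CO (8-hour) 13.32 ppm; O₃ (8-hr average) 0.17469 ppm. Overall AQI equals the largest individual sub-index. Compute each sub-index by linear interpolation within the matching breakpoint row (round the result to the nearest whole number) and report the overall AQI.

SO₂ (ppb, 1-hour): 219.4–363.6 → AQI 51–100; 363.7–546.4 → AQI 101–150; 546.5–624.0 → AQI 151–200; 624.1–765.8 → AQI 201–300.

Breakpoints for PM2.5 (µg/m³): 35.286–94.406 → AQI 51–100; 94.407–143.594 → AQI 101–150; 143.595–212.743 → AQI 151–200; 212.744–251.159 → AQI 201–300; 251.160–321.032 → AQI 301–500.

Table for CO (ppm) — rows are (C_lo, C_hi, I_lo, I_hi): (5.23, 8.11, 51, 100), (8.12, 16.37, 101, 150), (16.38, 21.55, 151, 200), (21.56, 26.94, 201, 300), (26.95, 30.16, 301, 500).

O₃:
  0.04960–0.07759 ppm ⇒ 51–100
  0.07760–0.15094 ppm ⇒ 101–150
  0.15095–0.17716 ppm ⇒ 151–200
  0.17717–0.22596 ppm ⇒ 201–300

476

SO₂ 762.3: bracket 624.1–765.8 → index 201–300; slope 99/141.7, offset 138.2.
AQI = 201 + 99/141.7·138.2 ≈ 297.55 ⇒ 298.
PM2.5 312.465: bracket 251.160–321.032 → index 301–500; slope 199/69.872, offset 61.305.
AQI = 301 + 199/69.872·61.305 ≈ 475.60 ⇒ 476.
CO: 13.32 ∈ [8.12, 16.37] ↔ index [101, 150].
101 + (13.32−8.12)·(150−101)/(16.37−8.12) = 101 + 5.20·49/8.25 ≈ 131.88, so AQI = 132.
O₃ 0.17469: bracket 0.15095–0.17716 → index 151–200; slope 49/0.02621, offset 0.02374.
AQI = 151 + 49/0.02621·0.02374 ≈ 195.38 ⇒ 195.
Sub-indices: SO₂→298, PM2.5→476, CO→132, O₃→195. Overall AQI = max = 476; dominant pollutant is PM2.5.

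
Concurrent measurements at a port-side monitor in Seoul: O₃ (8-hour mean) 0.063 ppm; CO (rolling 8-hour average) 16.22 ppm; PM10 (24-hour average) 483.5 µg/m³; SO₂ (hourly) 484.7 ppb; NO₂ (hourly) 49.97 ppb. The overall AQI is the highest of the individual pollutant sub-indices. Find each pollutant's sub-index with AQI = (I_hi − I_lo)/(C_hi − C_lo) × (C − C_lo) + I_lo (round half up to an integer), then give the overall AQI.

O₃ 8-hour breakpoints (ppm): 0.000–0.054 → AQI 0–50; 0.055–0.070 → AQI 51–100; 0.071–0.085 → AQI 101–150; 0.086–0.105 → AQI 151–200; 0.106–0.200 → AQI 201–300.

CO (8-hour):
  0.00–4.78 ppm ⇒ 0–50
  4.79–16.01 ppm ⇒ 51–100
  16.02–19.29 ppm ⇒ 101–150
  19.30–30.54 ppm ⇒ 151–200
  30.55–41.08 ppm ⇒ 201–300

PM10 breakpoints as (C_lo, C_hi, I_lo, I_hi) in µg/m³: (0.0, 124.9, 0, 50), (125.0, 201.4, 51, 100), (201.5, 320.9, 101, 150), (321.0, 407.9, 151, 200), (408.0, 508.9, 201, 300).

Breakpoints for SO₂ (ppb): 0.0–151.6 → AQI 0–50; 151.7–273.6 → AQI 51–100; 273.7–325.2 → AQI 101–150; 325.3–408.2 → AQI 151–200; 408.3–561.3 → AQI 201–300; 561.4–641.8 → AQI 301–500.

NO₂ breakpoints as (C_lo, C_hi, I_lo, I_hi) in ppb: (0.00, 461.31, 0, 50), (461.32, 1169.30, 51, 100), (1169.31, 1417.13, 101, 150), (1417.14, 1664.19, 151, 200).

O₃: 0.063 lies in 0.055–0.070, so I_lo=51, I_hi=100, C_lo=0.055, C_hi=0.070.
(100−51)/(0.070−0.055) × (0.063−0.055) + 51 = 49/0.015 × 0.008 + 51 ≈ 77.13 → 77.
CO: 16.22 lies in 16.02–19.29, so I_lo=101, I_hi=150, C_lo=16.02, C_hi=19.29.
(150−101)/(19.29−16.02) × (16.22−16.02) + 101 = 49/3.27 × 0.20 + 101 ≈ 104.00 → 104.
PM10 483.5: bracket 408.0–508.9 → index 201–300; slope 99/100.9, offset 75.5.
AQI = 201 + 99/100.9·75.5 ≈ 275.08 ⇒ 275.
SO₂: row 408.3–561.3 (AQI 201–300). (300−201)·(484.7−408.3)/(561.3−408.3) + 201 = 99·76.4/153.0 + 201 ≈ 250.44 → 250.
NO₂: 49.97 lies in 0.00–461.31, so I_lo=0, I_hi=50, C_lo=0.00, C_hi=461.31.
(50−0)/(461.31−0.00) × (49.97−0.00) + 0 = 50/461.31 × 49.97 + 0 ≈ 5.42 → 5.
Sub-indices: O₃→77, CO→104, PM10→275, SO₂→250, NO₂→5. Overall AQI = max = 275; dominant pollutant is PM10.

275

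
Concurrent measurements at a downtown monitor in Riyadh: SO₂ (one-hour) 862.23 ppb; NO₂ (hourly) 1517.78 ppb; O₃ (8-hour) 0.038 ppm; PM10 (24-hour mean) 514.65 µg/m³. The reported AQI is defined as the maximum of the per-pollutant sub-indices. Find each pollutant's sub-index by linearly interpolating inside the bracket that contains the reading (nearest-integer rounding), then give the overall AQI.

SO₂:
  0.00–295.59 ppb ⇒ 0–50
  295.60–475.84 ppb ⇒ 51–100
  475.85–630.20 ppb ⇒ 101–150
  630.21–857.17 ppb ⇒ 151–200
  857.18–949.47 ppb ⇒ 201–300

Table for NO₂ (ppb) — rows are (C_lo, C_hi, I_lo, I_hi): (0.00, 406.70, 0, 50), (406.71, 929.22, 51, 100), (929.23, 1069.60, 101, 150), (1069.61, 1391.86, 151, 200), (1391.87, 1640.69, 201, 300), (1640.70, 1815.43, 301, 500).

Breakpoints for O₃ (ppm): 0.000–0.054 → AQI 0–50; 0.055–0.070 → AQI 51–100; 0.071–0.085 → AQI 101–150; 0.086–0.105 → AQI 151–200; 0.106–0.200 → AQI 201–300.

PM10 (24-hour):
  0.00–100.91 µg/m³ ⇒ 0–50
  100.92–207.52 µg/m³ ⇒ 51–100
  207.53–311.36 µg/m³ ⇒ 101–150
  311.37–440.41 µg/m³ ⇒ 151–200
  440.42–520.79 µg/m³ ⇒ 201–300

SO₂: 862.23 ∈ [857.18, 949.47] ↔ index [201, 300].
201 + (862.23−857.18)·(300−201)/(949.47−857.18) = 201 + 5.05·99/92.29 ≈ 206.42, so AQI = 206.
NO₂: 1517.78 ∈ [1391.87, 1640.69] ↔ index [201, 300].
201 + (1517.78−1391.87)·(300−201)/(1640.69−1391.87) = 201 + 125.91·99/248.82 ≈ 251.10, so AQI = 251.
O₃: row 0.000–0.054 (AQI 0–50). (50−0)·(0.038−0.000)/(0.054−0.000) + 0 = 50·0.038/0.054 + 0 ≈ 35.19 → 35.
PM10 514.65: bracket 440.42–520.79 → index 201–300; slope 99/80.37, offset 74.23.
AQI = 201 + 99/80.37·74.23 ≈ 292.44 ⇒ 292.
Sub-indices: SO₂→206, NO₂→251, O₃→35, PM10→292. Overall AQI = max = 292; dominant pollutant is PM10.

292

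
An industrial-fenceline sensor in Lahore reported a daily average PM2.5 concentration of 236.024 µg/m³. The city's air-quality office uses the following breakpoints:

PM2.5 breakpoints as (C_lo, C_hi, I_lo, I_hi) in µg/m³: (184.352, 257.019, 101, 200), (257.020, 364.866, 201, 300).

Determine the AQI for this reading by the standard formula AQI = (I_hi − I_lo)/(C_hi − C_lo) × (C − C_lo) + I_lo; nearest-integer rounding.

171

PM2.5: 236.024 lies in 184.352–257.019, so I_lo=101, I_hi=200, C_lo=184.352, C_hi=257.019.
(200−101)/(257.019−184.352) × (236.024−184.352) + 101 = 99/72.667 × 51.672 + 101 ≈ 171.40 → 171.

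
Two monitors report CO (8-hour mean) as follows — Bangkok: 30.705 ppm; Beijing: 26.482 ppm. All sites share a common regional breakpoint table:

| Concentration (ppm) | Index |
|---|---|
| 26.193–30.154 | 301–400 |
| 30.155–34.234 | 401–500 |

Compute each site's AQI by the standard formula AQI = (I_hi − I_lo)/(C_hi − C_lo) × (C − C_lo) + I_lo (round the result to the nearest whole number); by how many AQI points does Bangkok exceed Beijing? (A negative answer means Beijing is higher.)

Bangkok: 30.705 lies in 30.155–34.234, so I_lo=401, I_hi=500, C_lo=30.155, C_hi=34.234.
(500−401)/(34.234−30.155) × (30.705−30.155) + 401 = 99/4.079 × 0.550 + 401 ≈ 414.35 → 414.
Beijing: 26.482 ∈ [26.193, 30.154] ↔ index [301, 400].
301 + (26.482−26.193)·(400−301)/(30.154−26.193) = 301 + 0.289·99/3.961 ≈ 308.22, so AQI = 308.
AQIs: Bangkok=414, Beijing=308. Bangkok (414) − Beijing (308) = 106.

106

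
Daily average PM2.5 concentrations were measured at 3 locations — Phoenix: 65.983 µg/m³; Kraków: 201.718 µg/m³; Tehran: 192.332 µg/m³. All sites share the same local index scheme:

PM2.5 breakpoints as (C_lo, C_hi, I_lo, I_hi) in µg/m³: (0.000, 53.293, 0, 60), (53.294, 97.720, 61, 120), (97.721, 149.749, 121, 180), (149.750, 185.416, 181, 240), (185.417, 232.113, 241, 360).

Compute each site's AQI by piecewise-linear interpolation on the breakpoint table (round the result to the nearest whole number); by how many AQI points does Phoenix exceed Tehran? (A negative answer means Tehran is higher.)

-181

Phoenix 65.983: bracket 53.294–97.720 → index 61–120; slope 59/44.426, offset 12.689.
AQI = 61 + 59/44.426·12.689 ≈ 77.85 ⇒ 78.
Kraków: 201.718 ∈ [185.417, 232.113] ↔ index [241, 360].
241 + (201.718−185.417)·(360−241)/(232.113−185.417) = 241 + 16.301·119/46.696 ≈ 282.54, so AQI = 283.
Tehran: row 185.417–232.113 (AQI 241–360). (360−241)·(192.332−185.417)/(232.113−185.417) + 241 = 119·6.915/46.696 + 241 ≈ 258.62 → 259.
AQIs: Phoenix=78, Kraków=283, Tehran=259. Phoenix (78) − Tehran (259) = -181.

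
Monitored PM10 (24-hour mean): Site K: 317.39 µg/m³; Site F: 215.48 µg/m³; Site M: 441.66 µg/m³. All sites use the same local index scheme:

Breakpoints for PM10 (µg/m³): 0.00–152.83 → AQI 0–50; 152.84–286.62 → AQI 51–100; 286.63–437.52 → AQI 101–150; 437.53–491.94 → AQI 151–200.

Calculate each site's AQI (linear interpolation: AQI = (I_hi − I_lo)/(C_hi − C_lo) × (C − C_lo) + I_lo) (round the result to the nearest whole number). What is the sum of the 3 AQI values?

340

Site K: row 286.63–437.52 (AQI 101–150). (150−101)·(317.39−286.63)/(437.52−286.63) + 101 = 49·30.76/150.89 + 101 ≈ 110.99 → 111.
Site F 215.48: bracket 152.84–286.62 → index 51–100; slope 49/133.78, offset 62.64.
AQI = 51 + 49/133.78·62.64 ≈ 73.94 ⇒ 74.
Site M: 441.66 lies in 437.53–491.94, so I_lo=151, I_hi=200, C_lo=437.53, C_hi=491.94.
(200−151)/(491.94−437.53) × (441.66−437.53) + 151 = 49/54.41 × 4.13 + 151 ≈ 154.72 → 155.
AQIs: Site K=111, Site F=74, Site M=155. Sum = 111 + 74 + 155 = 340.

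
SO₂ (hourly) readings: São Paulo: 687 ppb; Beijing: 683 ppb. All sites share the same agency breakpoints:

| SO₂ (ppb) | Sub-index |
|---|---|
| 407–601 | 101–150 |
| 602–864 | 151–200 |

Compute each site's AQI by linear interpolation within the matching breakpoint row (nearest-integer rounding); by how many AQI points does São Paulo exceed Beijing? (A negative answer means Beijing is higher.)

1

São Paulo: row 602–864 (AQI 151–200). (200−151)·(687−602)/(864−602) + 151 = 49·85/262 + 151 ≈ 166.90 → 167.
Beijing: row 602–864 (AQI 151–200). (200−151)·(683−602)/(864−602) + 151 = 49·81/262 + 151 ≈ 166.15 → 166.
AQIs: São Paulo=167, Beijing=166. São Paulo (167) − Beijing (166) = 1.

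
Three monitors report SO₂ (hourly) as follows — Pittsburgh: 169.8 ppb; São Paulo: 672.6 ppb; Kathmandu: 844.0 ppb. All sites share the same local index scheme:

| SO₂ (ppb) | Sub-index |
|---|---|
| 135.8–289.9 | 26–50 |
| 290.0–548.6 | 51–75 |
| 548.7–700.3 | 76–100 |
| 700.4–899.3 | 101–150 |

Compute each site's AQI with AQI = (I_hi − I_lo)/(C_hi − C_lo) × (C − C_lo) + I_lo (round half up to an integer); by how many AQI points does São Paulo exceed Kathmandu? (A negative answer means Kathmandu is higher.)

-40

Pittsburgh 169.8: bracket 135.8–289.9 → index 26–50; slope 24/154.1, offset 34.0.
AQI = 26 + 24/154.1·34.0 ≈ 31.30 ⇒ 31.
São Paulo 672.6: bracket 548.7–700.3 → index 76–100; slope 24/151.6, offset 123.9.
AQI = 76 + 24/151.6·123.9 ≈ 95.61 ⇒ 96.
Kathmandu: row 700.4–899.3 (AQI 101–150). (150−101)·(844.0−700.4)/(899.3−700.4) + 101 = 49·143.6/198.9 + 101 ≈ 136.38 → 136.
AQIs: Pittsburgh=31, São Paulo=96, Kathmandu=136. São Paulo (96) − Kathmandu (136) = -40.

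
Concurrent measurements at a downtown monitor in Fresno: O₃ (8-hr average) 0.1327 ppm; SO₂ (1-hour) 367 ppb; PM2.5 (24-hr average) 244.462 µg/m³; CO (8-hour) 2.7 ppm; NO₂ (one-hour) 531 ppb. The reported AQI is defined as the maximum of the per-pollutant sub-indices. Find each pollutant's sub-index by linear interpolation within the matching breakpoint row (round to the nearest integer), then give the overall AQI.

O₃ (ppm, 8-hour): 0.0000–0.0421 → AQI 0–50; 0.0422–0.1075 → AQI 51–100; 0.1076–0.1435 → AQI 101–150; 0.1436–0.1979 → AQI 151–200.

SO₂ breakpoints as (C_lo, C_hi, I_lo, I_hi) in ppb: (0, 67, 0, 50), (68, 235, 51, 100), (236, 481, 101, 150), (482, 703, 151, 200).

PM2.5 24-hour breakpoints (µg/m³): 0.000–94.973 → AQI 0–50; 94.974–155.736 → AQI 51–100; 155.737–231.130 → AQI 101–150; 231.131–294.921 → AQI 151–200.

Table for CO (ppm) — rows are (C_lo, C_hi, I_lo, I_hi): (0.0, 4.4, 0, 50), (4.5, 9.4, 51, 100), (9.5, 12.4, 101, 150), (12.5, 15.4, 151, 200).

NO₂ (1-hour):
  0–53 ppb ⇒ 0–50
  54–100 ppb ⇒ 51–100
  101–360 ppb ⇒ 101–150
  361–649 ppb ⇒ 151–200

180

O₃: 0.1327 ∈ [0.1076, 0.1435] ↔ index [101, 150].
101 + (0.1327−0.1076)·(150−101)/(0.1435−0.1076) = 101 + 0.0251·49/0.0359 ≈ 135.26, so AQI = 135.
SO₂: 367 lies in 236–481, so I_lo=101, I_hi=150, C_lo=236, C_hi=481.
(150−101)/(481−236) × (367−236) + 101 = 49/245 × 131 + 101 ≈ 127.20 → 127.
PM2.5: 244.462 lies in 231.131–294.921, so I_lo=151, I_hi=200, C_lo=231.131, C_hi=294.921.
(200−151)/(294.921−231.131) × (244.462−231.131) + 151 = 49/63.790 × 13.331 + 151 ≈ 161.24 → 161.
CO: 2.7 ∈ [0.0, 4.4] ↔ index [0, 50].
0 + (2.7−0.0)·(50−0)/(4.4−0.0) = 0 + 2.7·50/4.4 ≈ 30.68, so AQI = 31.
NO₂: 531 ∈ [361, 649] ↔ index [151, 200].
151 + (531−361)·(200−151)/(649−361) = 151 + 170·49/288 ≈ 179.92, so AQI = 180.
Sub-indices: O₃→135, SO₂→127, PM2.5→161, CO→31, NO₂→180. Overall AQI = max = 180; dominant pollutant is NO₂.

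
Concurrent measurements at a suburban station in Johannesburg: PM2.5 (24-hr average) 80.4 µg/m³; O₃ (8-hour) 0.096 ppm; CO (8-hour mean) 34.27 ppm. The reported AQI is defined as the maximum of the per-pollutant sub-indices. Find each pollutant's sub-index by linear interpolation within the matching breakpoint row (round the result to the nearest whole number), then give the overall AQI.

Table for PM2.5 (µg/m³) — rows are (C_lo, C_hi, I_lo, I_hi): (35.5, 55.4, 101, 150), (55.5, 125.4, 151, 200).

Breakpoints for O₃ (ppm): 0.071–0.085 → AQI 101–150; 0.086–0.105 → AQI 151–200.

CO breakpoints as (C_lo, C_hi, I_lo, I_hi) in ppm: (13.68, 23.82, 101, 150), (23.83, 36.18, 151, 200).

PM2.5: row 55.5–125.4 (AQI 151–200). (200−151)·(80.4−55.5)/(125.4−55.5) + 151 = 49·24.9/69.9 + 151 ≈ 168.45 → 168.
O₃: 0.096 lies in 0.086–0.105, so I_lo=151, I_hi=200, C_lo=0.086, C_hi=0.105.
(200−151)/(0.105−0.086) × (0.096−0.086) + 151 = 49/0.019 × 0.010 + 151 ≈ 176.79 → 177.
CO: 34.27 ∈ [23.83, 36.18] ↔ index [151, 200].
151 + (34.27−23.83)·(200−151)/(36.18−23.83) = 151 + 10.44·49/12.35 ≈ 192.42, so AQI = 192.
Sub-indices: PM2.5→168, O₃→177, CO→192. Overall AQI = max = 192; dominant pollutant is CO.

192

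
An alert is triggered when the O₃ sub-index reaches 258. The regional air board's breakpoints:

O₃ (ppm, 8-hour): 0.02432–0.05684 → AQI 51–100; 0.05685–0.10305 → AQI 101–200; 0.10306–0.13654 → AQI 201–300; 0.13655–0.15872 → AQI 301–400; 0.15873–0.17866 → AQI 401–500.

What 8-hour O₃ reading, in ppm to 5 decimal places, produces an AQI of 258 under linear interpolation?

0.12234

AQI 258 lies in the 201–300 band, which corresponds to 0.10306–0.13654 ppm.
C = 0.10306 + (258−201)×(0.13654−0.10306)/(300−201) = 0.10306 + 57×0.03348/99 ≈ 0.1223364 ppm → 0.12234 ppm to 5 dp.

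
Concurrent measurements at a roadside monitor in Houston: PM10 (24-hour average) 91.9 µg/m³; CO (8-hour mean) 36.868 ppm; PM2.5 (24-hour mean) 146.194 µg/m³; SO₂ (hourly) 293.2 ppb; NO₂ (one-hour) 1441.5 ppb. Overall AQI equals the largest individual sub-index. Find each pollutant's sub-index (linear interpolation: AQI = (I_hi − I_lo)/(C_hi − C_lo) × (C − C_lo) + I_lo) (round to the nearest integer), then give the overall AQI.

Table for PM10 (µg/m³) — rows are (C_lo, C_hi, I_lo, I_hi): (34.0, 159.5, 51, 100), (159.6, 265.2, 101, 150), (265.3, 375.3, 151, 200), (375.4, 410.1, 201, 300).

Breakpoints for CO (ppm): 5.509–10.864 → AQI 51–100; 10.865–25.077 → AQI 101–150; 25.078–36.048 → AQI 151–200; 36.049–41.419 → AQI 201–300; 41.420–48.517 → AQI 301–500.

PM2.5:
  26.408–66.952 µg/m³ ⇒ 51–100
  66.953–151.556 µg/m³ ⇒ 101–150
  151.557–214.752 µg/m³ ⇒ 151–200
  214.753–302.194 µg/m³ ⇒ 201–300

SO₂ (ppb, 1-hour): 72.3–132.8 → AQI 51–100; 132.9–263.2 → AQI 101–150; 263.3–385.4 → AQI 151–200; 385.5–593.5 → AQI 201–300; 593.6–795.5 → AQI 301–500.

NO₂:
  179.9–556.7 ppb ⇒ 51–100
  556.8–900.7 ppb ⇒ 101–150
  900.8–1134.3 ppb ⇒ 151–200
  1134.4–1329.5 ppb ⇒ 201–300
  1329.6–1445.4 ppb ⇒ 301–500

493

PM10 91.9: bracket 34.0–159.5 → index 51–100; slope 49/125.5, offset 57.9.
AQI = 51 + 49/125.5·57.9 ≈ 73.61 ⇒ 74.
CO: 36.868 lies in 36.049–41.419, so I_lo=201, I_hi=300, C_lo=36.049, C_hi=41.419.
(300−201)/(41.419−36.049) × (36.868−36.049) + 201 = 99/5.370 × 0.819 + 201 ≈ 216.10 → 216.
PM2.5 146.194: bracket 66.953–151.556 → index 101–150; slope 49/84.603, offset 79.241.
AQI = 101 + 49/84.603·79.241 ≈ 146.89 ⇒ 147.
SO₂ 293.2: bracket 263.3–385.4 → index 151–200; slope 49/122.1, offset 29.9.
AQI = 151 + 49/122.1·29.9 ≈ 163.00 ⇒ 163.
NO₂: row 1329.6–1445.4 (AQI 301–500). (500−301)·(1441.5−1329.6)/(1445.4−1329.6) + 301 = 199·111.9/115.8 + 301 ≈ 493.30 → 493.
Sub-indices: PM10→74, CO→216, PM2.5→147, SO₂→163, NO₂→493. Overall AQI = max = 493; dominant pollutant is NO₂.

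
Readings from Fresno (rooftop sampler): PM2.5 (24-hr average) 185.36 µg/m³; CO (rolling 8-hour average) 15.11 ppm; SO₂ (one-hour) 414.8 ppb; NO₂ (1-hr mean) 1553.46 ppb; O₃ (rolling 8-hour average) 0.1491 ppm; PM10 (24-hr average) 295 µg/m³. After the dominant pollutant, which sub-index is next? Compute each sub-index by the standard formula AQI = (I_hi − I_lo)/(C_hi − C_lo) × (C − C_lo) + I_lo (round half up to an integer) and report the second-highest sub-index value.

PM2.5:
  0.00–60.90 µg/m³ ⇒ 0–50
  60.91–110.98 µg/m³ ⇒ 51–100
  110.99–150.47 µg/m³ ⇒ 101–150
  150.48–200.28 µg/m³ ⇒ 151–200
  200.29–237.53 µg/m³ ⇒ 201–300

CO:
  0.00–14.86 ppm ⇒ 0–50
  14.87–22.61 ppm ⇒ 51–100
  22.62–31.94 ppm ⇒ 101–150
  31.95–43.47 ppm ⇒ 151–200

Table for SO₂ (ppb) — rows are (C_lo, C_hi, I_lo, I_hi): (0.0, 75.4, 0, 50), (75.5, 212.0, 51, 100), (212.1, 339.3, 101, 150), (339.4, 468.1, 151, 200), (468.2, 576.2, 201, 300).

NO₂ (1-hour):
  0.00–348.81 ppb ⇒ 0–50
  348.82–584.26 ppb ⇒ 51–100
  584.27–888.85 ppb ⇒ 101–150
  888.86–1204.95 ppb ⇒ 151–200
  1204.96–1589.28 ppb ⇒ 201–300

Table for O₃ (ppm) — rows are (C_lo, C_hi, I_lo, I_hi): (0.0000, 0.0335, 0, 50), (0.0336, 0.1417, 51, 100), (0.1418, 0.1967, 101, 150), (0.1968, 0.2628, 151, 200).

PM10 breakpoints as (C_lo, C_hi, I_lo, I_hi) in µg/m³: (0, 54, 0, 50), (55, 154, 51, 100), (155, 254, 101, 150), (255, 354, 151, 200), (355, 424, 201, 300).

PM2.5: row 150.48–200.28 (AQI 151–200). (200−151)·(185.36−150.48)/(200.28−150.48) + 151 = 49·34.88/49.80 + 151 ≈ 185.32 → 185.
CO: row 14.87–22.61 (AQI 51–100). (100−51)·(15.11−14.87)/(22.61−14.87) + 51 = 49·0.24/7.74 + 51 ≈ 52.52 → 53.
SO₂: 414.8 ∈ [339.4, 468.1] ↔ index [151, 200].
151 + (414.8−339.4)·(200−151)/(468.1−339.4) = 151 + 75.4·49/128.7 ≈ 179.71, so AQI = 180.
NO₂: 1553.46 lies in 1204.96–1589.28, so I_lo=201, I_hi=300, C_lo=1204.96, C_hi=1589.28.
(300−201)/(1589.28−1204.96) × (1553.46−1204.96) + 201 = 99/384.32 × 348.50 + 201 ≈ 290.77 → 291.
O₃: row 0.1418–0.1967 (AQI 101–150). (150−101)·(0.1491−0.1418)/(0.1967−0.1418) + 101 = 49·0.0073/0.0549 + 101 ≈ 107.52 → 108.
PM10 295: bracket 255–354 → index 151–200; slope 49/99, offset 40.
AQI = 151 + 49/99·40 ≈ 170.80 ⇒ 171.
Sub-indices: PM2.5→185, CO→53, SO₂→180, NO₂→291, O₃→108, PM10→171. Ranked high→low: 291, 185, 180, 171, 108, 53. Second-highest sub-index = 185.

185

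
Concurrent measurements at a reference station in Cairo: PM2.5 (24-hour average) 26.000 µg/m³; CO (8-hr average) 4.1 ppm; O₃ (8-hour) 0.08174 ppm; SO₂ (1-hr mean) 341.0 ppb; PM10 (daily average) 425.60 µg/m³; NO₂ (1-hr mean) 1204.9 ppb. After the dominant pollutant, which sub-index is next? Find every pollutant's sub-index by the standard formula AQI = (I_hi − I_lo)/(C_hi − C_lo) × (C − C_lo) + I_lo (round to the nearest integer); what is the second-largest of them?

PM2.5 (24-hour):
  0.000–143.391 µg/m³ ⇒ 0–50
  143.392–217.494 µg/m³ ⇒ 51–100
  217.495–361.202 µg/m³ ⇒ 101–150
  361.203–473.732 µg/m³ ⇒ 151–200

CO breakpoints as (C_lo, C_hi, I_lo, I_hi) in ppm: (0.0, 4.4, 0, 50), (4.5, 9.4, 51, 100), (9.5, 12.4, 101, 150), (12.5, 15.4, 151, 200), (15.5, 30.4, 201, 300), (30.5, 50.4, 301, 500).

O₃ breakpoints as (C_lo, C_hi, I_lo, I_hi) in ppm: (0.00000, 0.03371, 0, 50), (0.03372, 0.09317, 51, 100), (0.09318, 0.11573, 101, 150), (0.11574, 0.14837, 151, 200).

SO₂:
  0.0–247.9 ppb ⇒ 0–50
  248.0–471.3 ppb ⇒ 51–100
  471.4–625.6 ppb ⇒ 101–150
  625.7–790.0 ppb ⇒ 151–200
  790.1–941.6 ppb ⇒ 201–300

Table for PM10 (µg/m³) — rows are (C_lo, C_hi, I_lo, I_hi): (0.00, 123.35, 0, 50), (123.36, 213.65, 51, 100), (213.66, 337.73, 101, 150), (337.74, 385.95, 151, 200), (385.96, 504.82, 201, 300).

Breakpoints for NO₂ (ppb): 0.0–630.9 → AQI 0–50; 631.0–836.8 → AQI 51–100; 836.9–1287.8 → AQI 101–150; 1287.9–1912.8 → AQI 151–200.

141

PM2.5 26.000: bracket 0.000–143.391 → index 0–50; slope 50/143.391, offset 26.000.
AQI = 0 + 50/143.391·26.000 ≈ 9.07 ⇒ 9.
CO 4.1: bracket 0.0–4.4 → index 0–50; slope 50/4.4, offset 4.1.
AQI = 0 + 50/4.4·4.1 ≈ 46.59 ⇒ 47.
O₃ 0.08174: bracket 0.03372–0.09317 → index 51–100; slope 49/0.05945, offset 0.04802.
AQI = 51 + 49/0.05945·0.04802 ≈ 90.58 ⇒ 91.
SO₂: row 248.0–471.3 (AQI 51–100). (100−51)·(341.0−248.0)/(471.3−248.0) + 51 = 49·93.0/223.3 + 51 ≈ 71.41 → 71.
PM10: 425.60 lies in 385.96–504.82, so I_lo=201, I_hi=300, C_lo=385.96, C_hi=504.82.
(300−201)/(504.82−385.96) × (425.60−385.96) + 201 = 99/118.86 × 39.64 + 201 ≈ 234.02 → 234.
NO₂: 1204.9 lies in 836.9–1287.8, so I_lo=101, I_hi=150, C_lo=836.9, C_hi=1287.8.
(150−101)/(1287.8−836.9) × (1204.9−836.9) + 101 = 49/450.9 × 368.0 + 101 ≈ 140.99 → 141.
Sub-indices: PM2.5→9, CO→47, O₃→91, SO₂→71, PM10→234, NO₂→141. Ranked high→low: 234, 141, 91, 71, 47, 9. Second-highest sub-index = 141.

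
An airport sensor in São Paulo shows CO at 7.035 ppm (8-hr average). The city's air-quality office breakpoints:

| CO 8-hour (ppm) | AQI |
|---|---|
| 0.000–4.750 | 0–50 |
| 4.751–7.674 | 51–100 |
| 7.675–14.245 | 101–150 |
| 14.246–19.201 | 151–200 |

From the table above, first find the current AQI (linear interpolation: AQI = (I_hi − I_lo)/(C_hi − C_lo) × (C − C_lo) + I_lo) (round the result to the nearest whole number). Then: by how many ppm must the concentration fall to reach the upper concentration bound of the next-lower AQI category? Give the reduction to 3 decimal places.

CO: row 4.751–7.674 (AQI 51–100). (100−51)·(7.035−4.751)/(7.674−4.751) + 51 = 49·2.284/2.923 + 51 ≈ 89.29 → 89.
Current AQI 89 is in the Moderate range (51–100). The next-lower category tops out at AQI 50, whose upper concentration bound is 4.750 ppm.
Reduction needed = 7.035 − 4.750 = 2.285 ppm.

2.285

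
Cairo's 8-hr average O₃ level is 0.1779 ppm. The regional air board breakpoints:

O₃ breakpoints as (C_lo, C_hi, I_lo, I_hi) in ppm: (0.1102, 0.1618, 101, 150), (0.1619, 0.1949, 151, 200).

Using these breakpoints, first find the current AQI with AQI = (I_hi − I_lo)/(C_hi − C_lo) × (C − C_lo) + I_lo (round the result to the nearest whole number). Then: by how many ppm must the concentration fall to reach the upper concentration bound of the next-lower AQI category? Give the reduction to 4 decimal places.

O₃: row 0.1619–0.1949 (AQI 151–200). (200−151)·(0.1779−0.1619)/(0.1949−0.1619) + 151 = 49·0.0160/0.0330 + 151 ≈ 174.76 → 175.
Current AQI 175 is in the Unhealthy range (151–200). The next-lower category tops out at AQI 150, whose upper concentration bound is 0.1618 ppm.
Reduction needed = 0.1779 − 0.1618 = 0.0161 ppm.

0.0161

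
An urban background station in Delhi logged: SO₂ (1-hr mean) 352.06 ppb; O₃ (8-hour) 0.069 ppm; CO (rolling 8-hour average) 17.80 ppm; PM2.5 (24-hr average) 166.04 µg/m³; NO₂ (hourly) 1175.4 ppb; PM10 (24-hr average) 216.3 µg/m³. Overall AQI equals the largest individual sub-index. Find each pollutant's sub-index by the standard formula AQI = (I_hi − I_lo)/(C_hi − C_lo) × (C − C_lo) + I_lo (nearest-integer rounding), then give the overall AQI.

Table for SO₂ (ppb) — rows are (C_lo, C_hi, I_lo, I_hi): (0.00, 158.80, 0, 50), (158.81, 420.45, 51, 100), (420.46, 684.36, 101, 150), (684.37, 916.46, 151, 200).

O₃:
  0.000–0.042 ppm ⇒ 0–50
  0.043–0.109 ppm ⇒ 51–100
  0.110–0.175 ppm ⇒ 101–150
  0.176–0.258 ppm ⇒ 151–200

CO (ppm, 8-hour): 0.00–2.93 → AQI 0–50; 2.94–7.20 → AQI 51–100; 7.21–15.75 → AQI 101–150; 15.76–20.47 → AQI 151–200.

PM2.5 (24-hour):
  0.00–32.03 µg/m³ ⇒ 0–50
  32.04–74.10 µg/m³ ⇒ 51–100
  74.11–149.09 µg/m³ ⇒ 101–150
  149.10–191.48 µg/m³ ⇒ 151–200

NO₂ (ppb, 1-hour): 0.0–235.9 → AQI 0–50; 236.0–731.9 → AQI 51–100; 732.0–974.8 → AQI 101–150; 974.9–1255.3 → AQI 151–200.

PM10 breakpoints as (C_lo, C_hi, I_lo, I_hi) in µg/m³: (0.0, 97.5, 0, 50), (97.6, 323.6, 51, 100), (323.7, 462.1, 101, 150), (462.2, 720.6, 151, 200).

186

SO₂: 352.06 lies in 158.81–420.45, so I_lo=51, I_hi=100, C_lo=158.81, C_hi=420.45.
(100−51)/(420.45−158.81) × (352.06−158.81) + 51 = 49/261.64 × 193.25 + 51 ≈ 87.19 → 87.
O₃: 0.069 lies in 0.043–0.109, so I_lo=51, I_hi=100, C_lo=0.043, C_hi=0.109.
(100−51)/(0.109−0.043) × (0.069−0.043) + 51 = 49/0.066 × 0.026 + 51 ≈ 70.30 → 70.
CO: row 15.76–20.47 (AQI 151–200). (200−151)·(17.80−15.76)/(20.47−15.76) + 151 = 49·2.04/4.71 + 151 ≈ 172.22 → 172.
PM2.5 166.04: bracket 149.10–191.48 → index 151–200; slope 49/42.38, offset 16.94.
AQI = 151 + 49/42.38·16.94 ≈ 170.59 ⇒ 171.
NO₂: row 974.9–1255.3 (AQI 151–200). (200−151)·(1175.4−974.9)/(1255.3−974.9) + 151 = 49·200.5/280.4 + 151 ≈ 186.04 → 186.
PM10: row 97.6–323.6 (AQI 51–100). (100−51)·(216.3−97.6)/(323.6−97.6) + 51 = 49·118.7/226.0 + 51 ≈ 76.74 → 77.
Sub-indices: SO₂→87, O₃→70, CO→172, PM2.5→171, NO₂→186, PM10→77. Overall AQI = max = 186; dominant pollutant is NO₂.
AQI 186: Unhealthy.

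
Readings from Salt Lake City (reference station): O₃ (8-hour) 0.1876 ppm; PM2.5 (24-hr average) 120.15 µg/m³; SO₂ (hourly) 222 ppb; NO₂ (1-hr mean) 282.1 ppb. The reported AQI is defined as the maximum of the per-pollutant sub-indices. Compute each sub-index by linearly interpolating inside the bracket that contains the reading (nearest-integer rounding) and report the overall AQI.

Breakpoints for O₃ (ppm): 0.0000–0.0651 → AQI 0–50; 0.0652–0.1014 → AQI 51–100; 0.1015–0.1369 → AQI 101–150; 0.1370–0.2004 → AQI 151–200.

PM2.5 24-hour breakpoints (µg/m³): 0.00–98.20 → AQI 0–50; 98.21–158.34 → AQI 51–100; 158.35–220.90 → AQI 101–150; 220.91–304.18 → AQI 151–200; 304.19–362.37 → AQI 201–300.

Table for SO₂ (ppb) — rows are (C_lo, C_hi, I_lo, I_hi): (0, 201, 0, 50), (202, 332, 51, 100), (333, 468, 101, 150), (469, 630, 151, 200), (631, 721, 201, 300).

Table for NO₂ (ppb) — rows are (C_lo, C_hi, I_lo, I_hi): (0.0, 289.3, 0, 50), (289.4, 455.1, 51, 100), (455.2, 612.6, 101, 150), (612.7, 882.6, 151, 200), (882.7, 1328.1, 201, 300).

O₃: 0.1876 ∈ [0.1370, 0.2004] ↔ index [151, 200].
151 + (0.1876−0.1370)·(200−151)/(0.2004−0.1370) = 151 + 0.0506·49/0.0634 ≈ 190.11, so AQI = 190.
PM2.5: row 98.21–158.34 (AQI 51–100). (100−51)·(120.15−98.21)/(158.34−98.21) + 51 = 49·21.94/60.13 + 51 ≈ 68.88 → 69.
SO₂ 222: bracket 202–332 → index 51–100; slope 49/130, offset 20.
AQI = 51 + 49/130·20 ≈ 58.54 ⇒ 59.
NO₂: row 0.0–289.3 (AQI 0–50). (50−0)·(282.1−0.0)/(289.3−0.0) + 0 = 50·282.1/289.3 + 0 ≈ 48.76 → 49.
Sub-indices: O₃→190, PM2.5→69, SO₂→59, NO₂→49. Overall AQI = max = 190; dominant pollutant is O₃.

190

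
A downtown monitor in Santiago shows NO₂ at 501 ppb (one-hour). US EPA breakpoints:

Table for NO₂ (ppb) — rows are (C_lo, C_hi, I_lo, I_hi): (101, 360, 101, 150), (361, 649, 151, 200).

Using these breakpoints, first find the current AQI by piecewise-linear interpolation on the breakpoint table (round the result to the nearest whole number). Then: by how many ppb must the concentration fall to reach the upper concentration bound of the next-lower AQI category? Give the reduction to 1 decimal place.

141.0

NO₂: row 361–649 (AQI 151–200). (200−151)·(501−361)/(649−361) + 151 = 49·140/288 + 151 ≈ 174.82 → 175.
Current AQI 175 is in the Unhealthy range (151–200). The next-lower category tops out at AQI 150, whose upper concentration bound is 360 ppb.
Reduction needed = 501 − 360 = 141.0 ppb.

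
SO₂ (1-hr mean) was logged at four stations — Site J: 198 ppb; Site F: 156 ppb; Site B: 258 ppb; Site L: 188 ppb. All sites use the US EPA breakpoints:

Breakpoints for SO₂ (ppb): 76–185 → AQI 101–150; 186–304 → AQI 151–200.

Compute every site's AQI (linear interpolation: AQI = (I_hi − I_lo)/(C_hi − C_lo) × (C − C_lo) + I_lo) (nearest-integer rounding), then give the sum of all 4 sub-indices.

Site J 198: bracket 186–304 → index 151–200; slope 49/118, offset 12.
AQI = 151 + 49/118·12 ≈ 155.98 ⇒ 156.
Site F: 156 ∈ [76, 185] ↔ index [101, 150].
101 + (156−76)·(150−101)/(185−76) = 101 + 80·49/109 ≈ 136.96, so AQI = 137.
Site B: row 186–304 (AQI 151–200). (200−151)·(258−186)/(304−186) + 151 = 49·72/118 + 151 ≈ 180.90 → 181.
Site L: 188 ∈ [186, 304] ↔ index [151, 200].
151 + (188−186)·(200−151)/(304−186) = 151 + 2·49/118 ≈ 151.83, so AQI = 152.
AQIs: Site J=156, Site F=137, Site B=181, Site L=152. Sum = 156 + 137 + 181 + 152 = 626.

626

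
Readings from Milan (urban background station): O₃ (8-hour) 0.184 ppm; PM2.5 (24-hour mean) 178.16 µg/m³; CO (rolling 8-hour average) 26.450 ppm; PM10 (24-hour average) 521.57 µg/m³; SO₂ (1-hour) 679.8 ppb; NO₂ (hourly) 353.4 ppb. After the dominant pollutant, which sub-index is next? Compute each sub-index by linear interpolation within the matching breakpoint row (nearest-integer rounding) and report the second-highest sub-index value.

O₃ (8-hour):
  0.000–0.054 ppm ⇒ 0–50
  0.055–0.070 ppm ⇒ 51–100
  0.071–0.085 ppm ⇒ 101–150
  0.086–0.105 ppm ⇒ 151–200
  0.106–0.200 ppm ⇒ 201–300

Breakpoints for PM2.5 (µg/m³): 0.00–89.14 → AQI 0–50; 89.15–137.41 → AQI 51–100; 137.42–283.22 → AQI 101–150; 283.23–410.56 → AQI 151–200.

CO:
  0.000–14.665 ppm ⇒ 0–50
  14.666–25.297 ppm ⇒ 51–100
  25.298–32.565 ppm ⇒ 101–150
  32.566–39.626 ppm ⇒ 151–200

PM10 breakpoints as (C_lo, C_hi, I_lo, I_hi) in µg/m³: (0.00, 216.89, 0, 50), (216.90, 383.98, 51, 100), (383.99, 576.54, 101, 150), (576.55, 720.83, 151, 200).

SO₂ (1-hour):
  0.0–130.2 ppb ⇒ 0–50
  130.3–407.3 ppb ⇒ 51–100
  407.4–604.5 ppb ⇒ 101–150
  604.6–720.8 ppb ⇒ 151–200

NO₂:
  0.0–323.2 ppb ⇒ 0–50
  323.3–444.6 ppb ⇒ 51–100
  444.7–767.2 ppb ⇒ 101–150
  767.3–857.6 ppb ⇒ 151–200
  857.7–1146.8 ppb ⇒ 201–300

O₃: 0.184 ∈ [0.106, 0.200] ↔ index [201, 300].
201 + (0.184−0.106)·(300−201)/(0.200−0.106) = 201 + 0.078·99/0.094 ≈ 283.15, so AQI = 283.
PM2.5 178.16: bracket 137.42–283.22 → index 101–150; slope 49/145.80, offset 40.74.
AQI = 101 + 49/145.80·40.74 ≈ 114.69 ⇒ 115.
CO 26.450: bracket 25.298–32.565 → index 101–150; slope 49/7.267, offset 1.152.
AQI = 101 + 49/7.267·1.152 ≈ 108.77 ⇒ 109.
PM10: 521.57 ∈ [383.99, 576.54] ↔ index [101, 150].
101 + (521.57−383.99)·(150−101)/(576.54−383.99) = 101 + 137.58·49/192.55 ≈ 136.01, so AQI = 136.
SO₂: 679.8 lies in 604.6–720.8, so I_lo=151, I_hi=200, C_lo=604.6, C_hi=720.8.
(200−151)/(720.8−604.6) × (679.8−604.6) + 151 = 49/116.2 × 75.2 + 151 ≈ 182.71 → 183.
NO₂: 353.4 lies in 323.3–444.6, so I_lo=51, I_hi=100, C_lo=323.3, C_hi=444.6.
(100−51)/(444.6−323.3) × (353.4−323.3) + 51 = 49/121.3 × 30.1 + 51 ≈ 63.16 → 63.
Sub-indices: O₃→283, PM2.5→115, CO→109, PM10→136, SO₂→183, NO₂→63. Ranked high→low: 283, 183, 136, 115, 109, 63. Second-highest sub-index = 183.

183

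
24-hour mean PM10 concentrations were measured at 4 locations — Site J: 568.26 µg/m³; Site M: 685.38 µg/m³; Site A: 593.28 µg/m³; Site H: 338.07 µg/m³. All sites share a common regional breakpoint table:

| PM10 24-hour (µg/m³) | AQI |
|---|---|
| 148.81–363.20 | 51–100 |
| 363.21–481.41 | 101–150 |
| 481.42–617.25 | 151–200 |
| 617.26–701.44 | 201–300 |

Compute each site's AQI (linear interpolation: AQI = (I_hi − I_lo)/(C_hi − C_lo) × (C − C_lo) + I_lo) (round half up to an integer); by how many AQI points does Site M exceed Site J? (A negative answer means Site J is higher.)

Site J: row 481.42–617.25 (AQI 151–200). (200−151)·(568.26−481.42)/(617.25−481.42) + 151 = 49·86.84/135.83 + 151 ≈ 182.33 → 182.
Site M: row 617.26–701.44 (AQI 201–300). (300−201)·(685.38−617.26)/(701.44−617.26) + 201 = 99·68.12/84.18 + 201 ≈ 281.11 → 281.
Site A 593.28: bracket 481.42–617.25 → index 151–200; slope 49/135.83, offset 111.86.
AQI = 151 + 49/135.83·111.86 ≈ 191.35 ⇒ 191.
Site H 338.07: bracket 148.81–363.20 → index 51–100; slope 49/214.39, offset 189.26.
AQI = 51 + 49/214.39·189.26 ≈ 94.26 ⇒ 94.
AQIs: Site J=182, Site M=281, Site A=191, Site H=94. Site M (281) − Site J (182) = 99.

99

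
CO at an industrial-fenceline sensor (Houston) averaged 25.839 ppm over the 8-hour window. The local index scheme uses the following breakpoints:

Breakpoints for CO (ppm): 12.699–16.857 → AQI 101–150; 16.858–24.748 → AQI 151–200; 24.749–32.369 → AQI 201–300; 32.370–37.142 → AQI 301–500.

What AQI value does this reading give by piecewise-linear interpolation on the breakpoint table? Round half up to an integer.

215

CO: 25.839 lies in 24.749–32.369, so I_lo=201, I_hi=300, C_lo=24.749, C_hi=32.369.
(300−201)/(32.369−24.749) × (25.839−24.749) + 201 = 99/7.620 × 1.090 + 201 ≈ 215.16 → 215.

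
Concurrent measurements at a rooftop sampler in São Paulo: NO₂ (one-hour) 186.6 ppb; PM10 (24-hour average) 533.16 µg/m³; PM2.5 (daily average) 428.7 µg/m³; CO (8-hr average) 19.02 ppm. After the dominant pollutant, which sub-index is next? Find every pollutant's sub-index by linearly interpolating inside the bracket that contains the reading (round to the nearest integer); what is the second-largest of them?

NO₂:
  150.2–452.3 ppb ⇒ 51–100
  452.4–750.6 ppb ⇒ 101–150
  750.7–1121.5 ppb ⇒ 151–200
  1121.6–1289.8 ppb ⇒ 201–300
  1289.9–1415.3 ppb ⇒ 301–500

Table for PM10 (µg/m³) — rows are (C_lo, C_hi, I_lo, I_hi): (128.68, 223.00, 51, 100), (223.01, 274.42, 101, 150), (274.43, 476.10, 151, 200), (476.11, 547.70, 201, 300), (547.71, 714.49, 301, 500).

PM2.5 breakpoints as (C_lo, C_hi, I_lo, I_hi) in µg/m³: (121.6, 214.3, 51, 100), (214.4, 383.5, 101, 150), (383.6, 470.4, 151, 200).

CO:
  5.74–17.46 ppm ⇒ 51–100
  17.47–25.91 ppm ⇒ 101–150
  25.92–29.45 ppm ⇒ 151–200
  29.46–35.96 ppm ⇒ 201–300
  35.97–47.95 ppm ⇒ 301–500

176

NO₂: 186.6 ∈ [150.2, 452.3] ↔ index [51, 100].
51 + (186.6−150.2)·(100−51)/(452.3−150.2) = 51 + 36.4·49/302.1 ≈ 56.90, so AQI = 57.
PM10: row 476.11–547.70 (AQI 201–300). (300−201)·(533.16−476.11)/(547.70−476.11) + 201 = 99·57.05/71.59 + 201 ≈ 279.89 → 280.
PM2.5: row 383.6–470.4 (AQI 151–200). (200−151)·(428.7−383.6)/(470.4−383.6) + 151 = 49·45.1/86.8 + 151 ≈ 176.46 → 176.
CO: 19.02 lies in 17.47–25.91, so I_lo=101, I_hi=150, C_lo=17.47, C_hi=25.91.
(150−101)/(25.91−17.47) × (19.02−17.47) + 101 = 49/8.44 × 1.55 + 101 ≈ 110.00 → 110.
Sub-indices: NO₂→57, PM10→280, PM2.5→176, CO→110. Ranked high→low: 280, 176, 110, 57. Second-highest sub-index = 176.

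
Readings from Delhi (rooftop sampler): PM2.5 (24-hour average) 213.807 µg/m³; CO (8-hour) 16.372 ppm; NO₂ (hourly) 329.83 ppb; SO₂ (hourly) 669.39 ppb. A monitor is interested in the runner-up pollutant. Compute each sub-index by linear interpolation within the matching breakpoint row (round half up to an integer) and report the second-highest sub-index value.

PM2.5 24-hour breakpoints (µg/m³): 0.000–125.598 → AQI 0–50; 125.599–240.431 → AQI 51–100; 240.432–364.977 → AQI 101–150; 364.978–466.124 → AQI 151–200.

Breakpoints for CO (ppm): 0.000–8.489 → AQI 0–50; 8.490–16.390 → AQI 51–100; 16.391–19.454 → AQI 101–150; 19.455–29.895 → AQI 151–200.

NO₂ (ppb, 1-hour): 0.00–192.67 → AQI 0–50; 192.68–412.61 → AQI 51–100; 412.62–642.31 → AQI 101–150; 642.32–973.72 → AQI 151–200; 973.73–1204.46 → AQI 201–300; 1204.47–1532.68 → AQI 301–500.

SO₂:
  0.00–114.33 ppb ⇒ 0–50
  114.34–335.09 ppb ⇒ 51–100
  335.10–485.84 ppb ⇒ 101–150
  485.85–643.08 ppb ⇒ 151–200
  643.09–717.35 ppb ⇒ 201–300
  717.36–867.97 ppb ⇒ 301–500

100

PM2.5: 213.807 lies in 125.599–240.431, so I_lo=51, I_hi=100, C_lo=125.599, C_hi=240.431.
(100−51)/(240.431−125.599) × (213.807−125.599) + 51 = 49/114.832 × 88.208 + 51 ≈ 88.64 → 89.
CO 16.372: bracket 8.490–16.390 → index 51–100; slope 49/7.900, offset 7.882.
AQI = 51 + 49/7.900·7.882 ≈ 99.89 ⇒ 100.
NO₂ 329.83: bracket 192.68–412.61 → index 51–100; slope 49/219.93, offset 137.15.
AQI = 51 + 49/219.93·137.15 ≈ 81.56 ⇒ 82.
SO₂: 669.39 ∈ [643.09, 717.35] ↔ index [201, 300].
201 + (669.39−643.09)·(300−201)/(717.35−643.09) = 201 + 26.30·99/74.26 ≈ 236.06, so AQI = 236.
Sub-indices: PM2.5→89, CO→100, NO₂→82, SO₂→236. Ranked high→low: 236, 100, 89, 82. Second-highest sub-index = 100.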